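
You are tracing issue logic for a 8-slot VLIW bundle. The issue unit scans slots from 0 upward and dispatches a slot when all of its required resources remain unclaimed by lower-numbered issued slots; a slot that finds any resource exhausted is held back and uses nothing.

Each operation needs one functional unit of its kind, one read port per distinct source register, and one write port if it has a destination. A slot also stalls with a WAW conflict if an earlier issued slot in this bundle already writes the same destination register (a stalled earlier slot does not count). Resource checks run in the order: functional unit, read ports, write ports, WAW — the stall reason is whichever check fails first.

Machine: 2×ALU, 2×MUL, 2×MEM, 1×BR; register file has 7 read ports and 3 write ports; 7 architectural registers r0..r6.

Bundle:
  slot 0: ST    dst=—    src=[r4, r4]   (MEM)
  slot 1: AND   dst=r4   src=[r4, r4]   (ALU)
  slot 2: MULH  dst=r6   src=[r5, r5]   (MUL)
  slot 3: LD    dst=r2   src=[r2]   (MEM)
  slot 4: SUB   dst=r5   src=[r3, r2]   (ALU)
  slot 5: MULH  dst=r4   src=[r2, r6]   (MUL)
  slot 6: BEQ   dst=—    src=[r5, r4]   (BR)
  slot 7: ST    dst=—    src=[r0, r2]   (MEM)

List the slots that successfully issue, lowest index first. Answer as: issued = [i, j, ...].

issued = [0, 1, 2, 3, 6]

[0] MEM needs rd=1 wr=0: ok; after: ALU=2 MUL=2 MEM=1 BR=1, R=6, W=3
[1] ALU needs rd=1 wr=1: ok; after: ALU=1 MUL=2 MEM=1 BR=1, R=5, W=2
[2] MUL needs rd=1 wr=1: ok; after: ALU=1 MUL=1 MEM=1 BR=1, R=4, W=1
[3] MEM needs rd=1 wr=1: ok; after: ALU=1 MUL=1 MEM=0 BR=1, R=3, W=0
[4] ALU needs rd=2 wr=1: WR_PORT; after: ALU=1 MUL=1 MEM=0 BR=1, R=3, W=0
[5] MUL needs rd=2 wr=1: WR_PORT; after: ALU=1 MUL=1 MEM=0 BR=1, R=3, W=0
[6] BR needs rd=2 wr=0: ok; after: ALU=1 MUL=1 MEM=0 BR=0, R=1, W=0
[7] MEM needs rd=2 wr=0: FU; after: ALU=1 MUL=1 MEM=0 BR=0, R=1, W=0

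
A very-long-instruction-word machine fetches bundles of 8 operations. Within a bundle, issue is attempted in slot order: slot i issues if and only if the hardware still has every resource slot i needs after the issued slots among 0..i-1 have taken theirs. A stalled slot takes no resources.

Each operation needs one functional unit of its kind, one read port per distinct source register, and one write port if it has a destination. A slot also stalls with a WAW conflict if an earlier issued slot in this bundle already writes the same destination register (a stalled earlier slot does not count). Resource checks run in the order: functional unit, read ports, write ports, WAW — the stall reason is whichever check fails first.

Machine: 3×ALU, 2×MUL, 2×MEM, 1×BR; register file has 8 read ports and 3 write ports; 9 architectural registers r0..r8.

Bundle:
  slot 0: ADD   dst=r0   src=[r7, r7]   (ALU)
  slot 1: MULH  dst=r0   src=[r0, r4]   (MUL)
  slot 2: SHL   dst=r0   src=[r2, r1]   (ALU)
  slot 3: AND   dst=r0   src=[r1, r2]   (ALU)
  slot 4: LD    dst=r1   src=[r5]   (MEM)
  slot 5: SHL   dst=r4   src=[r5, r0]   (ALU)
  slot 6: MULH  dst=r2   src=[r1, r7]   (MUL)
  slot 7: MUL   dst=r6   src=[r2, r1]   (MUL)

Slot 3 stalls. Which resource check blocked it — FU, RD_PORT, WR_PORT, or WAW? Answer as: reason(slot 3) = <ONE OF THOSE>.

[0] ALU needs rd=1 wr=1: ok; after: ALU=2 MUL=2 MEM=2 BR=1, R=7, W=2
[1] MUL needs rd=2 wr=1: WAW; after: ALU=2 MUL=2 MEM=2 BR=1, R=7, W=2
[2] ALU needs rd=2 wr=1: WAW; after: ALU=2 MUL=2 MEM=2 BR=1, R=7, W=2
[3] ALU needs rd=2 wr=1: WAW; after: ALU=2 MUL=2 MEM=2 BR=1, R=7, W=2
[4] MEM needs rd=1 wr=1: ok; after: ALU=2 MUL=2 MEM=1 BR=1, R=6, W=1
[5] ALU needs rd=2 wr=1: ok; after: ALU=1 MUL=2 MEM=1 BR=1, R=4, W=0
[6] MUL needs rd=2 wr=1: WR_PORT; after: ALU=1 MUL=2 MEM=1 BR=1, R=4, W=0
[7] MUL needs rd=2 wr=1: WR_PORT; after: ALU=1 MUL=2 MEM=1 BR=1, R=4, W=0

reason(slot 3) = WAW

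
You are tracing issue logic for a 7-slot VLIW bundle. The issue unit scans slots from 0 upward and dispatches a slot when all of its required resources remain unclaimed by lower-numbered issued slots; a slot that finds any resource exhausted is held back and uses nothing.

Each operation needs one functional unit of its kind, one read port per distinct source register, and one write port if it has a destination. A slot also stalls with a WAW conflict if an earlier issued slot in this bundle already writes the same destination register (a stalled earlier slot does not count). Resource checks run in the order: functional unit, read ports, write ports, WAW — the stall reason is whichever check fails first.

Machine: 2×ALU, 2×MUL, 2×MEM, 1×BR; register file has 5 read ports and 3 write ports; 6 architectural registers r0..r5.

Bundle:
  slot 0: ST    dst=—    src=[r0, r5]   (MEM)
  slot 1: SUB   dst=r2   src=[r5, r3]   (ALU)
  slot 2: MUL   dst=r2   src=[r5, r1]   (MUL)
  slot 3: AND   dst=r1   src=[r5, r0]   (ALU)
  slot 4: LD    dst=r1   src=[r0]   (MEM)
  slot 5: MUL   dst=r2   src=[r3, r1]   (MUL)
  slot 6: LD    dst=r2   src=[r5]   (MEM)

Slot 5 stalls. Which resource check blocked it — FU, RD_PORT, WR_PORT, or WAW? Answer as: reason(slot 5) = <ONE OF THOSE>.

reason(slot 5) = RD_PORT

#0 MEM src=r0,r5 dispatched  <A:2 Mu:2 Ld:1 B:1 rd:3 wr:3>
#1 ALU src=r5,r3 dispatched  <A:1 Mu:2 Ld:1 B:1 rd:1 wr:2>
#2 MUL src=r5,r1 held:RD_PORT  <A:1 Mu:2 Ld:1 B:1 rd:1 wr:2>
#3 ALU src=r5,r0 held:RD_PORT  <A:1 Mu:2 Ld:1 B:1 rd:1 wr:2>
#4 MEM src=r0 dispatched  <A:1 Mu:2 Ld:0 B:1 rd:0 wr:1>
#5 MUL src=r3,r1 held:RD_PORT  <A:1 Mu:2 Ld:0 B:1 rd:0 wr:1>
#6 MEM src=r5 held:FU  <A:1 Mu:2 Ld:0 B:1 rd:0 wr:1>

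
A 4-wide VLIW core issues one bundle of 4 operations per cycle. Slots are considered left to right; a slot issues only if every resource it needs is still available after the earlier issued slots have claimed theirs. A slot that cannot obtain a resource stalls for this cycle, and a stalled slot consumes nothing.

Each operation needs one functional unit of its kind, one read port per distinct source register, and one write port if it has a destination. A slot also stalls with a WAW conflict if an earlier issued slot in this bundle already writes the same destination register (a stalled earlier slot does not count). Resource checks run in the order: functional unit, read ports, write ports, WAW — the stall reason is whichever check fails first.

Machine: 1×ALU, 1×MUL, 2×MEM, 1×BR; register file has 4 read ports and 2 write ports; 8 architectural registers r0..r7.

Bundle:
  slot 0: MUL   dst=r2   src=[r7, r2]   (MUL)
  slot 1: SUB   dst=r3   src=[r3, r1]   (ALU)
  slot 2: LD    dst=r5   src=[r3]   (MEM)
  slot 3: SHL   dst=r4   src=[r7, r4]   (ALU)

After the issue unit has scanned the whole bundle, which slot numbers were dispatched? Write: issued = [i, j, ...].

[0] MUL needs rd=2 wr=1: ok; after: ALU=1 MUL=0 MEM=2 BR=1, R=2, W=1
[1] ALU needs rd=2 wr=1: ok; after: ALU=0 MUL=0 MEM=2 BR=1, R=0, W=0
[2] MEM needs rd=1 wr=1: RD_PORT; after: ALU=0 MUL=0 MEM=2 BR=1, R=0, W=0
[3] ALU needs rd=2 wr=1: FU; after: ALU=0 MUL=0 MEM=2 BR=1, R=0, W=0

issued = [0, 1]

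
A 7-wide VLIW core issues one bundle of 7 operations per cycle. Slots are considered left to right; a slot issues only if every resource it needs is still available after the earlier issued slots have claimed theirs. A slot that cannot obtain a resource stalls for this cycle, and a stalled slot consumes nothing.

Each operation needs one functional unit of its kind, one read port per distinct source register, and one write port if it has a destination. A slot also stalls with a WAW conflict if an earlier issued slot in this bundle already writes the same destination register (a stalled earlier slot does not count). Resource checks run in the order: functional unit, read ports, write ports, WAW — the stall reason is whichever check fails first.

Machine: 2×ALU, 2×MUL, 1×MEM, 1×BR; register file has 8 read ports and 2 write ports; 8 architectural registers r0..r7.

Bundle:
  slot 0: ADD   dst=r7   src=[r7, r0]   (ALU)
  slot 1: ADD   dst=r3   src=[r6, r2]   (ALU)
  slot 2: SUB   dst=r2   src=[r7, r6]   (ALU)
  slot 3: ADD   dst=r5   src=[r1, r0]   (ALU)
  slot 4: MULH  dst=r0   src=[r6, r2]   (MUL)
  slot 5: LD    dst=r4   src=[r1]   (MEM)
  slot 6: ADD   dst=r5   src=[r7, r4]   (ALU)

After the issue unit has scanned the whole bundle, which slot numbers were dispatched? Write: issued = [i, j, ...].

slot 0 (ALU): ISSUE — free A1,Mu2,Ld1,B1 rp6 wp1
slot 1 (ALU): ISSUE — free A0,Mu2,Ld1,B1 rp4 wp0
slot 2 (ALU): stall FU — free A0,Mu2,Ld1,B1 rp4 wp0
slot 3 (ALU): stall FU — free A0,Mu2,Ld1,B1 rp4 wp0
slot 4 (MUL): stall WR_PORT — free A0,Mu2,Ld1,B1 rp4 wp0
slot 5 (MEM): stall WR_PORT — free A0,Mu2,Ld1,B1 rp4 wp0
slot 6 (ALU): stall FU — free A0,Mu2,Ld1,B1 rp4 wp0

issued = [0, 1]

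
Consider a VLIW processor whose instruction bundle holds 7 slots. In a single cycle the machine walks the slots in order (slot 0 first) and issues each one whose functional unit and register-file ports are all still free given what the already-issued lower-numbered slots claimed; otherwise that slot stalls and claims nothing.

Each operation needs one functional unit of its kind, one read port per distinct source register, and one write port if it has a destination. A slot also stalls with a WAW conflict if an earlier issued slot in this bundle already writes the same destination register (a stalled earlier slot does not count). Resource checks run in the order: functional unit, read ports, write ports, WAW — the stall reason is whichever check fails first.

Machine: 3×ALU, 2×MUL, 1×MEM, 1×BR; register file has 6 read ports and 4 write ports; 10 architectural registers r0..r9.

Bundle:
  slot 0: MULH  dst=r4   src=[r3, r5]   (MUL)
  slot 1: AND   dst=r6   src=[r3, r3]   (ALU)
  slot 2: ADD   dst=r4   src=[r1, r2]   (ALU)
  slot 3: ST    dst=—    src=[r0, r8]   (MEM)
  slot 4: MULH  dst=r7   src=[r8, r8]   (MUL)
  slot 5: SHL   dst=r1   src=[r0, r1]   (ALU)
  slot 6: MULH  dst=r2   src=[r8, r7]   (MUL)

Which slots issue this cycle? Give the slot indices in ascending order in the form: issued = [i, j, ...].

  0. MUL→r4 ⇒ go  {3A/1Mu/1Ld/1B | 4r 3w}
  1. ALU→r6 ⇒ go  {2A/1Mu/1Ld/1B | 3r 2w}
  2. ALU→r4 ⇒ no(WAW)  {2A/1Mu/1Ld/1B | 3r 2w}
  3. MEM ⇒ go  {2A/1Mu/0Ld/1B | 1r 2w}
  4. MUL→r7 ⇒ go  {2A/0Mu/0Ld/1B | 0r 1w}
  5. ALU→r1 ⇒ no(RD_PORT)  {2A/0Mu/0Ld/1B | 0r 1w}
  6. MUL→r2 ⇒ no(FU)  {2A/0Mu/0Ld/1B | 0r 1w}

issued = [0, 1, 3, 4]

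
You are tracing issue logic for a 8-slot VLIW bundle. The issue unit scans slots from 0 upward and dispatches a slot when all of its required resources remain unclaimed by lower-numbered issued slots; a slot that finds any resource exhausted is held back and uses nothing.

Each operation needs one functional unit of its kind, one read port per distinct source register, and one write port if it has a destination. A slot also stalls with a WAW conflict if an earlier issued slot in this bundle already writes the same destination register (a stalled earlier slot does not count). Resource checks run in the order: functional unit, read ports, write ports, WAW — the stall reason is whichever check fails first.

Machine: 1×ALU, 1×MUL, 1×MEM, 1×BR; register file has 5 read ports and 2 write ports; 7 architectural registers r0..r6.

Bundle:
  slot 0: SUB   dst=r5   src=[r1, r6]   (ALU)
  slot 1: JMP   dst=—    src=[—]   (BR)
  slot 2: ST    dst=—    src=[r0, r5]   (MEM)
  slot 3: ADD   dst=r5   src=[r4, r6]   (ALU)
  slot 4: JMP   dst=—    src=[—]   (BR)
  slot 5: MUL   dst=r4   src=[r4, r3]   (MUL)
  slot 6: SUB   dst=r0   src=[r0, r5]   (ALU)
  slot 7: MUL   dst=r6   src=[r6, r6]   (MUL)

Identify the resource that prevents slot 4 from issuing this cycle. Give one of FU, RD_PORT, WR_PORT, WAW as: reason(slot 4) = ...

reason(slot 4) = FU

(0) want 1×ALU +2rd +1wr — yes → AL0|MU1|ME1|BR1|rd3|wr1
(1) want 1×BR +0rd +0wr — yes → AL0|MU1|ME1|BR0|rd3|wr1
(2) want 1×MEM +2rd +0wr — yes → AL0|MU1|ME0|BR0|rd1|wr1
(3) want 1×ALU +2rd +1wr — FU → AL0|MU1|ME0|BR0|rd1|wr1
(4) want 1×BR +0rd +0wr — FU → AL0|MU1|ME0|BR0|rd1|wr1
(5) want 1×MUL +2rd +1wr — RD_PORT → AL0|MU1|ME0|BR0|rd1|wr1
(6) want 1×ALU +2rd +1wr — FU → AL0|MU1|ME0|BR0|rd1|wr1
(7) want 1×MUL +1rd +1wr — yes → AL0|MU0|ME0|BR0|rd0|wr0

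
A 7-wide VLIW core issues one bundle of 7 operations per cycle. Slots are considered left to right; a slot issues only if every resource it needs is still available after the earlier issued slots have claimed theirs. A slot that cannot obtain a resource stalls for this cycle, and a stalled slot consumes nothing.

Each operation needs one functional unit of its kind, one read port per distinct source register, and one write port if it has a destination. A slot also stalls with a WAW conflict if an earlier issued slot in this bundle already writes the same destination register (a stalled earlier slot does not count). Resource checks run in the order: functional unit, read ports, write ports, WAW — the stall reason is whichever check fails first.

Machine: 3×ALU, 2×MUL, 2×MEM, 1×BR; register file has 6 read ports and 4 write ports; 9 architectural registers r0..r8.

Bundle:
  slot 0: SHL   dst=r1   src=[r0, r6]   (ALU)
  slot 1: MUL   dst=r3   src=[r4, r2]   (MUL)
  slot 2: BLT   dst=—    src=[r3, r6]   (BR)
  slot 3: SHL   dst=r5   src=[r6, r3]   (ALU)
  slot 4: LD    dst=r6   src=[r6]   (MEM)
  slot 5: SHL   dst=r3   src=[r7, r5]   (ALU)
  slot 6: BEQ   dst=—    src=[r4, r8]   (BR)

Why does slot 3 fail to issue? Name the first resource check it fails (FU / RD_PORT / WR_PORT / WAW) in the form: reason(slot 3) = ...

  0. ALU→r1 ⇒ go  {2A/2Mu/2Ld/1B | 4r 3w}
  1. MUL→r3 ⇒ go  {2A/1Mu/2Ld/1B | 2r 2w}
  2. BR ⇒ go  {2A/1Mu/2Ld/0B | 0r 2w}
  3. ALU→r5 ⇒ no(RD_PORT)  {2A/1Mu/2Ld/0B | 0r 2w}
  4. MEM→r6 ⇒ no(RD_PORT)  {2A/1Mu/2Ld/0B | 0r 2w}
  5. ALU→r3 ⇒ no(RD_PORT)  {2A/1Mu/2Ld/0B | 0r 2w}
  6. BR ⇒ no(FU)  {2A/1Mu/2Ld/0B | 0r 2w}

reason(slot 3) = RD_PORT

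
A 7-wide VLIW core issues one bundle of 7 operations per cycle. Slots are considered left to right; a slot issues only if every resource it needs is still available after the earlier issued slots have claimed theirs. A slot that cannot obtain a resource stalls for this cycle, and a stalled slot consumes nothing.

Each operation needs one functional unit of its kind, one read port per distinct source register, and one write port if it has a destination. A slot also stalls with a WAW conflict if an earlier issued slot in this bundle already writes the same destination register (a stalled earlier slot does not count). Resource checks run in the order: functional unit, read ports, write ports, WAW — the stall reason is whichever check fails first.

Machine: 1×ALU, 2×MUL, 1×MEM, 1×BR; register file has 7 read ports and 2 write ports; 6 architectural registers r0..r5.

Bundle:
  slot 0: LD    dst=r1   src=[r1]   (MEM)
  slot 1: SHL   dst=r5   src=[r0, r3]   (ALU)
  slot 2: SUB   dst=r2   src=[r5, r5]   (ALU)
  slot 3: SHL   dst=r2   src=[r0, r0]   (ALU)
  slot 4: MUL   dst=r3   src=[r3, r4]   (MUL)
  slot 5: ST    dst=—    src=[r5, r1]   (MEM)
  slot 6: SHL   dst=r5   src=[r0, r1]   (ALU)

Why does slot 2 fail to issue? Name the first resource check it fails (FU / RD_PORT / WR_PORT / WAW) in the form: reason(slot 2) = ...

(0) want 1×MEM +1rd +1wr — yes → AL1|MU2|ME0|BR1|rd6|wr1
(1) want 1×ALU +2rd +1wr — yes → AL0|MU2|ME0|BR1|rd4|wr0
(2) want 1×ALU +1rd +1wr — FU → AL0|MU2|ME0|BR1|rd4|wr0
(3) want 1×ALU +1rd +1wr — FU → AL0|MU2|ME0|BR1|rd4|wr0
(4) want 1×MUL +2rd +1wr — WR_PORT → AL0|MU2|ME0|BR1|rd4|wr0
(5) want 1×MEM +2rd +0wr — FU → AL0|MU2|ME0|BR1|rd4|wr0
(6) want 1×ALU +2rd +1wr — FU → AL0|MU2|ME0|BR1|rd4|wr0

reason(slot 2) = FU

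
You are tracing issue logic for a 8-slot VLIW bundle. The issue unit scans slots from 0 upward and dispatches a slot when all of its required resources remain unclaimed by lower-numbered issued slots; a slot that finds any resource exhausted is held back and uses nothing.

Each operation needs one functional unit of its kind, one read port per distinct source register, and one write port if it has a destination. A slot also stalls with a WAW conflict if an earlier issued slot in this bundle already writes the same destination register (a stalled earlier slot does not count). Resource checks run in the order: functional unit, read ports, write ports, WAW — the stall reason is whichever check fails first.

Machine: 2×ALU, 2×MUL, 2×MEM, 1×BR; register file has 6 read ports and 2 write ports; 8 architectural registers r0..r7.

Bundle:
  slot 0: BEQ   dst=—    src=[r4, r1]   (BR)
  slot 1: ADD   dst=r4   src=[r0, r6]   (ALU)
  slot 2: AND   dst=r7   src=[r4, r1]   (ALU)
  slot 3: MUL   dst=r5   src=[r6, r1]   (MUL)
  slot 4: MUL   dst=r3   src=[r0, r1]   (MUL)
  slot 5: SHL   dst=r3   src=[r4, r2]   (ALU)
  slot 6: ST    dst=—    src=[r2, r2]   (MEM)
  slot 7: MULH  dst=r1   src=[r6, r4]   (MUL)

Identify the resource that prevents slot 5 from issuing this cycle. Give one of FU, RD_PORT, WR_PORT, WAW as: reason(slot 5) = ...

#0 BR src=r4,r1 dispatched  <A:2 Mu:2 Ld:2 B:0 rd:4 wr:2>
#1 ALU src=r0,r6 dispatched  <A:1 Mu:2 Ld:2 B:0 rd:2 wr:1>
#2 ALU src=r4,r1 dispatched  <A:0 Mu:2 Ld:2 B:0 rd:0 wr:0>
#3 MUL src=r6,r1 held:RD_PORT  <A:0 Mu:2 Ld:2 B:0 rd:0 wr:0>
#4 MUL src=r0,r1 held:RD_PORT  <A:0 Mu:2 Ld:2 B:0 rd:0 wr:0>
#5 ALU src=r4,r2 held:FU  <A:0 Mu:2 Ld:2 B:0 rd:0 wr:0>
#6 MEM src=r2,r2 held:RD_PORT  <A:0 Mu:2 Ld:2 B:0 rd:0 wr:0>
#7 MUL src=r6,r4 held:RD_PORT  <A:0 Mu:2 Ld:2 B:0 rd:0 wr:0>

reason(slot 5) = FU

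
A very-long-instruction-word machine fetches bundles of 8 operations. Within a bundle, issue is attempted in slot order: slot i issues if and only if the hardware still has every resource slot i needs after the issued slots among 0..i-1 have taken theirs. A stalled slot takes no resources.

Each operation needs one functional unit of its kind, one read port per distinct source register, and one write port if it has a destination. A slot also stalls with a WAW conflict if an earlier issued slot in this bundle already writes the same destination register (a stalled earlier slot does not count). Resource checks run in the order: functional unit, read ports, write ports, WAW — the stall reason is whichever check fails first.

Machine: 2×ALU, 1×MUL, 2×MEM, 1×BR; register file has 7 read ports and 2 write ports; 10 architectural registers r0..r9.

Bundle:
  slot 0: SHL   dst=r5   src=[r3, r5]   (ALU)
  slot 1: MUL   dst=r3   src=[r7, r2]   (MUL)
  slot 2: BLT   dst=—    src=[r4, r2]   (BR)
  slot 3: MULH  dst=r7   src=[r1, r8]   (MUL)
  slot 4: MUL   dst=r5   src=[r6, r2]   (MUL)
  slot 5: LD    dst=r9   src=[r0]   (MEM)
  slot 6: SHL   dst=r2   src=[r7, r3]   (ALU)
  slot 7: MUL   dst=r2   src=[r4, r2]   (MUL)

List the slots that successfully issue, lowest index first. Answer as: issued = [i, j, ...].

issued = [0, 1, 2]

  0. ALU→r5 ⇒ go  {1A/1Mu/2Ld/1B | 5r 1w}
  1. MUL→r3 ⇒ go  {1A/0Mu/2Ld/1B | 3r 0w}
  2. BR ⇒ go  {1A/0Mu/2Ld/0B | 1r 0w}
  3. MUL→r7 ⇒ no(FU)  {1A/0Mu/2Ld/0B | 1r 0w}
  4. MUL→r5 ⇒ no(FU)  {1A/0Mu/2Ld/0B | 1r 0w}
  5. MEM→r9 ⇒ no(WR_PORT)  {1A/0Mu/2Ld/0B | 1r 0w}
  6. ALU→r2 ⇒ no(RD_PORT)  {1A/0Mu/2Ld/0B | 1r 0w}
  7. MUL→r2 ⇒ no(FU)  {1A/0Mu/2Ld/0B | 1r 0w}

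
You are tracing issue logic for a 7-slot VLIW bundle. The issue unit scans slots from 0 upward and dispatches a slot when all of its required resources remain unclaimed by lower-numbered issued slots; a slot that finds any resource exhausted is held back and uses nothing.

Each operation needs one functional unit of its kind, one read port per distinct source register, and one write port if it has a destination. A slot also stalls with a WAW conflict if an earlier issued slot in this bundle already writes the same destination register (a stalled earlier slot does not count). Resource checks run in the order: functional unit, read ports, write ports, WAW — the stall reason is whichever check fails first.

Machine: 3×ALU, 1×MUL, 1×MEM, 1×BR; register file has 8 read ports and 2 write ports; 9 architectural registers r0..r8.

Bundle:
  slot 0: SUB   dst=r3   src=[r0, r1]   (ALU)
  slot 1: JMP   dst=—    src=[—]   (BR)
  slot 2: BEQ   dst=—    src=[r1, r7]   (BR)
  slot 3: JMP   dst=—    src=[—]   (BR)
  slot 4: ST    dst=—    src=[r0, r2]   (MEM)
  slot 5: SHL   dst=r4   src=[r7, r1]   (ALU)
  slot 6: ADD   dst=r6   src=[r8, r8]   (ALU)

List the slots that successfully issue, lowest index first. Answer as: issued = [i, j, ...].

issued = [0, 1, 4, 5]

(0) want 1×ALU +2rd +1wr — yes → AL2|MU1|ME1|BR1|rd6|wr1
(1) want 1×BR +0rd +0wr — yes → AL2|MU1|ME1|BR0|rd6|wr1
(2) want 1×BR +2rd +0wr — FU → AL2|MU1|ME1|BR0|rd6|wr1
(3) want 1×BR +0rd +0wr — FU → AL2|MU1|ME1|BR0|rd6|wr1
(4) want 1×MEM +2rd +0wr — yes → AL2|MU1|ME0|BR0|rd4|wr1
(5) want 1×ALU +2rd +1wr — yes → AL1|MU1|ME0|BR0|rd2|wr0
(6) want 1×ALU +1rd +1wr — WR_PORT → AL1|MU1|ME0|BR0|rd2|wr0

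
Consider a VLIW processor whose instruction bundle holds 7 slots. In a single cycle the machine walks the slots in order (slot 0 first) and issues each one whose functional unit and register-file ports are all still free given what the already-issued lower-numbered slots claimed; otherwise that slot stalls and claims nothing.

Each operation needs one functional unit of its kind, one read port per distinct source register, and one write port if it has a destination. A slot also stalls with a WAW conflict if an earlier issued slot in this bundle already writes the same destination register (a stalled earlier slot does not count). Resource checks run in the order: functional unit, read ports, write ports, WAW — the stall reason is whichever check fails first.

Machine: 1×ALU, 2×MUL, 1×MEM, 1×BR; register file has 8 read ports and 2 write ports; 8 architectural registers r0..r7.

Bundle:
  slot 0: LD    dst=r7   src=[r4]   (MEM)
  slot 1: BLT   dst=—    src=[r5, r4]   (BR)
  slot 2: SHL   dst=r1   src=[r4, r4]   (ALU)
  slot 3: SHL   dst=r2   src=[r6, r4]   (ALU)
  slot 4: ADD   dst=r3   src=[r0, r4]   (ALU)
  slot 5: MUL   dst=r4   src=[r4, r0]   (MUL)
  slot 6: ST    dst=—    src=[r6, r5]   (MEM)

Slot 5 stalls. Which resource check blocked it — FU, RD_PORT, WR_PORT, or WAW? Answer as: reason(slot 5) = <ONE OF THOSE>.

reason(slot 5) = WR_PORT

#0 MEM src=r4 dispatched  <A:1 Mu:2 Ld:0 B:1 rd:7 wr:1>
#1 BR src=r5,r4 dispatched  <A:1 Mu:2 Ld:0 B:0 rd:5 wr:1>
#2 ALU src=r4,r4 dispatched  <A:0 Mu:2 Ld:0 B:0 rd:4 wr:0>
#3 ALU src=r6,r4 held:FU  <A:0 Mu:2 Ld:0 B:0 rd:4 wr:0>
#4 ALU src=r0,r4 held:FU  <A:0 Mu:2 Ld:0 B:0 rd:4 wr:0>
#5 MUL src=r4,r0 held:WR_PORT  <A:0 Mu:2 Ld:0 B:0 rd:4 wr:0>
#6 MEM src=r6,r5 held:FU  <A:0 Mu:2 Ld:0 B:0 rd:4 wr:0>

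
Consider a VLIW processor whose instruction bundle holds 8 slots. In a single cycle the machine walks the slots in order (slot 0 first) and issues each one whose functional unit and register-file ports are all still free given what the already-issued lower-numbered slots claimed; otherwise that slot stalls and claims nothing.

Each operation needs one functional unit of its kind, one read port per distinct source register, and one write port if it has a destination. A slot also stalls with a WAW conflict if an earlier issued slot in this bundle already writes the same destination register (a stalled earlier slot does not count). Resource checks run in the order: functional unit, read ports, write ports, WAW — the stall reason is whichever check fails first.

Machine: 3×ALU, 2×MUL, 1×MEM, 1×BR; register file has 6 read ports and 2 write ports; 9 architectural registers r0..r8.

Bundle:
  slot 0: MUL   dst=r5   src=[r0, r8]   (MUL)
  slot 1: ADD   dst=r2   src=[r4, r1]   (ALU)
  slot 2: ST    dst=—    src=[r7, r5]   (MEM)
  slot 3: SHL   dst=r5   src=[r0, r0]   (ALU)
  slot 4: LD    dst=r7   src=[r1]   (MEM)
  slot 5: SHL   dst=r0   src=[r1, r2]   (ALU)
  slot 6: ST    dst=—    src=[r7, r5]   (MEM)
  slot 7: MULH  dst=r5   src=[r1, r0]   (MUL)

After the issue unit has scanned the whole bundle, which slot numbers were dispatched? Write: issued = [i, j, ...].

[0] MUL needs rd=2 wr=1: ok; after: ALU=3 MUL=1 MEM=1 BR=1, R=4, W=1
[1] ALU needs rd=2 wr=1: ok; after: ALU=2 MUL=1 MEM=1 BR=1, R=2, W=0
[2] MEM needs rd=2 wr=0: ok; after: ALU=2 MUL=1 MEM=0 BR=1, R=0, W=0
[3] ALU needs rd=1 wr=1: RD_PORT; after: ALU=2 MUL=1 MEM=0 BR=1, R=0, W=0
[4] MEM needs rd=1 wr=1: FU; after: ALU=2 MUL=1 MEM=0 BR=1, R=0, W=0
[5] ALU needs rd=2 wr=1: RD_PORT; after: ALU=2 MUL=1 MEM=0 BR=1, R=0, W=0
[6] MEM needs rd=2 wr=0: FU; after: ALU=2 MUL=1 MEM=0 BR=1, R=0, W=0
[7] MUL needs rd=2 wr=1: RD_PORT; after: ALU=2 MUL=1 MEM=0 BR=1, R=0, W=0

issued = [0, 1, 2]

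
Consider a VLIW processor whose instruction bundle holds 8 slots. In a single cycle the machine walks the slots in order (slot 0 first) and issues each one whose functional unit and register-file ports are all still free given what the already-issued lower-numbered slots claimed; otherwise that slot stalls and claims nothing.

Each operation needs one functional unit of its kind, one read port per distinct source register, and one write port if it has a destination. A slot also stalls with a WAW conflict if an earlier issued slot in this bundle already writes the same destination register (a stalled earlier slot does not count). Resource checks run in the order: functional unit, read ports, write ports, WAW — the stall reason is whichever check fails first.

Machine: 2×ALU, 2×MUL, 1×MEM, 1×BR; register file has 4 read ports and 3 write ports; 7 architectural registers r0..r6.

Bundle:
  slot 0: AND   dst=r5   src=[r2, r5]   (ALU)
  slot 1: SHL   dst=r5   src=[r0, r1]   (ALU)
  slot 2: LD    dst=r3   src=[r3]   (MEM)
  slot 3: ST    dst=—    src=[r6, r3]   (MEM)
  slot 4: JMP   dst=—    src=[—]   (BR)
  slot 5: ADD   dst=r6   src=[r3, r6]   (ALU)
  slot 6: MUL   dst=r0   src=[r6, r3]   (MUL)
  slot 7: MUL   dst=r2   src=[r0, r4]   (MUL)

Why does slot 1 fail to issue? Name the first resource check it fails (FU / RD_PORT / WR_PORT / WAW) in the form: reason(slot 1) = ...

reason(slot 1) = WAW

#0 ALU src=r2,r5 dispatched  <A:1 Mu:2 Ld:1 B:1 rd:2 wr:2>
#1 ALU src=r0,r1 held:WAW  <A:1 Mu:2 Ld:1 B:1 rd:2 wr:2>
#2 MEM src=r3 dispatched  <A:1 Mu:2 Ld:0 B:1 rd:1 wr:1>
#3 MEM src=r6,r3 held:FU  <A:1 Mu:2 Ld:0 B:1 rd:1 wr:1>
#4 BR src=- dispatched  <A:1 Mu:2 Ld:0 B:0 rd:1 wr:1>
#5 ALU src=r3,r6 held:RD_PORT  <A:1 Mu:2 Ld:0 B:0 rd:1 wr:1>
#6 MUL src=r6,r3 held:RD_PORT  <A:1 Mu:2 Ld:0 B:0 rd:1 wr:1>
#7 MUL src=r0,r4 held:RD_PORT  <A:1 Mu:2 Ld:0 B:0 rd:1 wr:1>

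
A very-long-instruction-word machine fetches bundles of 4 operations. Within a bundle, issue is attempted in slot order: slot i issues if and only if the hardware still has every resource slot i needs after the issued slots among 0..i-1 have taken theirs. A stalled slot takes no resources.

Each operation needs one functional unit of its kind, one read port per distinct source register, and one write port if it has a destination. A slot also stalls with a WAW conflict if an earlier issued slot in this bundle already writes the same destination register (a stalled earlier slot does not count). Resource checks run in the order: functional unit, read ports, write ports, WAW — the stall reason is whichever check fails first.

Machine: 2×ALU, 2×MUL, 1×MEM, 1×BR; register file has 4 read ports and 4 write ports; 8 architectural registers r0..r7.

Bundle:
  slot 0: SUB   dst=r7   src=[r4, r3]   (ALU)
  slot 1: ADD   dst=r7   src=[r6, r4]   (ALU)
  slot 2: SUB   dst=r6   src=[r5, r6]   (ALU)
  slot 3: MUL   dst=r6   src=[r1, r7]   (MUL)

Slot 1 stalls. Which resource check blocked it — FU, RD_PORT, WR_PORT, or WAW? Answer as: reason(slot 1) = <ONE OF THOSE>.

reason(slot 1) = WAW

(0) want 1×ALU +2rd +1wr — yes → AL1|MU2|ME1|BR1|rd2|wr3
(1) want 1×ALU +2rd +1wr — WAW → AL1|MU2|ME1|BR1|rd2|wr3
(2) want 1×ALU +2rd +1wr — yes → AL0|MU2|ME1|BR1|rd0|wr2
(3) want 1×MUL +2rd +1wr — RD_PORT → AL0|MU2|ME1|BR1|rd0|wr2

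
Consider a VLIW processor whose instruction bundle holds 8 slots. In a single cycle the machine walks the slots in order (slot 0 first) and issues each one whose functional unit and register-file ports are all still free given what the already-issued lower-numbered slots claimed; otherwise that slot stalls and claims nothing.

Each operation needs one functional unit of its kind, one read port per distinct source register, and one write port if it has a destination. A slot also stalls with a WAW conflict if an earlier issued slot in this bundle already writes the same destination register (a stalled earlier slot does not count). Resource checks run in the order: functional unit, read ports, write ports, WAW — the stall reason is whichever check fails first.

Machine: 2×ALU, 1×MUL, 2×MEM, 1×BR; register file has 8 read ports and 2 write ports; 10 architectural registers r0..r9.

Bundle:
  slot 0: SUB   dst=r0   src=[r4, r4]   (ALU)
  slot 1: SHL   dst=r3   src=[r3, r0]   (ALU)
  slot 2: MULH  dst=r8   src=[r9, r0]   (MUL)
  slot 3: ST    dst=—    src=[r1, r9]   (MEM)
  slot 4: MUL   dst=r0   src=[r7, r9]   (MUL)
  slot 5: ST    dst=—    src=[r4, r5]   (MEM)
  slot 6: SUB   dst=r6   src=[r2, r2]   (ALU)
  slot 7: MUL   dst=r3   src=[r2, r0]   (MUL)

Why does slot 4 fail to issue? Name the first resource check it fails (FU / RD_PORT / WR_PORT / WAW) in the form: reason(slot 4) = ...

reason(slot 4) = WR_PORT

slot 0 (ALU): ISSUE — free A1,Mu1,Ld2,B1 rp7 wp1
slot 1 (ALU): ISSUE — free A0,Mu1,Ld2,B1 rp5 wp0
slot 2 (MUL): stall WR_PORT — free A0,Mu1,Ld2,B1 rp5 wp0
slot 3 (MEM): ISSUE — free A0,Mu1,Ld1,B1 rp3 wp0
slot 4 (MUL): stall WR_PORT — free A0,Mu1,Ld1,B1 rp3 wp0
slot 5 (MEM): ISSUE — free A0,Mu1,Ld0,B1 rp1 wp0
slot 6 (ALU): stall FU — free A0,Mu1,Ld0,B1 rp1 wp0
slot 7 (MUL): stall RD_PORT — free A0,Mu1,Ld0,B1 rp1 wp0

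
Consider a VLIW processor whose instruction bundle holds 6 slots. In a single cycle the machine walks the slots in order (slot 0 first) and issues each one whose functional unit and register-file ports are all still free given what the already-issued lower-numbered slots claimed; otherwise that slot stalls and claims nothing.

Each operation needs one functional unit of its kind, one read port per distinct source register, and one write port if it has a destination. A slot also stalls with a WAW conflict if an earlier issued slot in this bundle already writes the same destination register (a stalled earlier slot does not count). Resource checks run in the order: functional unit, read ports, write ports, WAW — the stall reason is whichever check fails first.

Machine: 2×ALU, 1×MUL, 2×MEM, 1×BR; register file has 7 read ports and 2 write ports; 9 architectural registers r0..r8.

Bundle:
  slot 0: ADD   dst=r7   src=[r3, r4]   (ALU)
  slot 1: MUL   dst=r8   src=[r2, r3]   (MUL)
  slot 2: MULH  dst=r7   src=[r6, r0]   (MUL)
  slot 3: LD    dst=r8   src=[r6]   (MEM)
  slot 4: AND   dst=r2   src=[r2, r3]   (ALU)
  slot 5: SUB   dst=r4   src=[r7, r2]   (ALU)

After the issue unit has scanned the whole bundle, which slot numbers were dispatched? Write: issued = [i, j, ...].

issued = [0, 1]

  0. ALU→r7 ⇒ go  {1A/1Mu/2Ld/1B | 5r 1w}
  1. MUL→r8 ⇒ go  {1A/0Mu/2Ld/1B | 3r 0w}
  2. MUL→r7 ⇒ no(FU)  {1A/0Mu/2Ld/1B | 3r 0w}
  3. MEM→r8 ⇒ no(WR_PORT)  {1A/0Mu/2Ld/1B | 3r 0w}
  4. ALU→r2 ⇒ no(WR_PORT)  {1A/0Mu/2Ld/1B | 3r 0w}
  5. ALU→r4 ⇒ no(WR_PORT)  {1A/0Mu/2Ld/1B | 3r 0w}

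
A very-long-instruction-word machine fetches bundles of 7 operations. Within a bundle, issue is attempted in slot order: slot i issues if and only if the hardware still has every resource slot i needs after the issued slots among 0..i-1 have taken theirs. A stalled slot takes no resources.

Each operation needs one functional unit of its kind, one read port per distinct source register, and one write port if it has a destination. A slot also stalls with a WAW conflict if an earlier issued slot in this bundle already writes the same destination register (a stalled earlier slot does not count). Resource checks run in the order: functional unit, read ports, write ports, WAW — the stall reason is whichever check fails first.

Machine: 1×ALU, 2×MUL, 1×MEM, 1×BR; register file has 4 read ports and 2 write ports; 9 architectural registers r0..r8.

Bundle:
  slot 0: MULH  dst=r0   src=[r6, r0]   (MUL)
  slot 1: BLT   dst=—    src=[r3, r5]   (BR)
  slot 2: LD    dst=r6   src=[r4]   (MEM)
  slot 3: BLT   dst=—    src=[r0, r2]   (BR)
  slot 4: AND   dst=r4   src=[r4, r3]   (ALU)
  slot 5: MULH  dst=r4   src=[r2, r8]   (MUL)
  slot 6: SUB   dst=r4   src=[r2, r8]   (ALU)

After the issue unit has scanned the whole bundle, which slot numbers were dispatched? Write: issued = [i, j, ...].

[0] MUL needs rd=2 wr=1: ok; after: ALU=1 MUL=1 MEM=1 BR=1, R=2, W=1
[1] BR needs rd=2 wr=0: ok; after: ALU=1 MUL=1 MEM=1 BR=0, R=0, W=1
[2] MEM needs rd=1 wr=1: RD_PORT; after: ALU=1 MUL=1 MEM=1 BR=0, R=0, W=1
[3] BR needs rd=2 wr=0: FU; after: ALU=1 MUL=1 MEM=1 BR=0, R=0, W=1
[4] ALU needs rd=2 wr=1: RD_PORT; after: ALU=1 MUL=1 MEM=1 BR=0, R=0, W=1
[5] MUL needs rd=2 wr=1: RD_PORT; after: ALU=1 MUL=1 MEM=1 BR=0, R=0, W=1
[6] ALU needs rd=2 wr=1: RD_PORT; after: ALU=1 MUL=1 MEM=1 BR=0, R=0, W=1

issued = [0, 1]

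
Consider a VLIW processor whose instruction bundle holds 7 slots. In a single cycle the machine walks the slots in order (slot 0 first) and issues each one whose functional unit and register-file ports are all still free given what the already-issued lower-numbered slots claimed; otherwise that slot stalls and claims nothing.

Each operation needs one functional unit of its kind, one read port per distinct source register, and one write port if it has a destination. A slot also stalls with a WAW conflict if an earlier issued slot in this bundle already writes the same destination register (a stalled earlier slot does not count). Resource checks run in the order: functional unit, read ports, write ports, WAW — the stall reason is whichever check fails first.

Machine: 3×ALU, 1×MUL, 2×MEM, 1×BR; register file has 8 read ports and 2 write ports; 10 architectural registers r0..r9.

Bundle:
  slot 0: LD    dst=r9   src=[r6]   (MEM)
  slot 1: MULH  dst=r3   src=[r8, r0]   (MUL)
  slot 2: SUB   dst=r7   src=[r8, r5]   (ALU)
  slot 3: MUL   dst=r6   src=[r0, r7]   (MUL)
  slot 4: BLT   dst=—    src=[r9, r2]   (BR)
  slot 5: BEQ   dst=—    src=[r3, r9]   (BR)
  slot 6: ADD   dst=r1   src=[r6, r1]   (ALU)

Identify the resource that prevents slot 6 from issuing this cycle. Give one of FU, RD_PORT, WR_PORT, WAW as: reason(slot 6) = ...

reason(slot 6) = WR_PORT

slot 0 (MEM): ISSUE — free A3,Mu1,Ld1,B1 rp7 wp1
slot 1 (MUL): ISSUE — free A3,Mu0,Ld1,B1 rp5 wp0
slot 2 (ALU): stall WR_PORT — free A3,Mu0,Ld1,B1 rp5 wp0
slot 3 (MUL): stall FU — free A3,Mu0,Ld1,B1 rp5 wp0
slot 4 (BR): ISSUE — free A3,Mu0,Ld1,B0 rp3 wp0
slot 5 (BR): stall FU — free A3,Mu0,Ld1,B0 rp3 wp0
slot 6 (ALU): stall WR_PORT — free A3,Mu0,Ld1,B0 rp3 wp0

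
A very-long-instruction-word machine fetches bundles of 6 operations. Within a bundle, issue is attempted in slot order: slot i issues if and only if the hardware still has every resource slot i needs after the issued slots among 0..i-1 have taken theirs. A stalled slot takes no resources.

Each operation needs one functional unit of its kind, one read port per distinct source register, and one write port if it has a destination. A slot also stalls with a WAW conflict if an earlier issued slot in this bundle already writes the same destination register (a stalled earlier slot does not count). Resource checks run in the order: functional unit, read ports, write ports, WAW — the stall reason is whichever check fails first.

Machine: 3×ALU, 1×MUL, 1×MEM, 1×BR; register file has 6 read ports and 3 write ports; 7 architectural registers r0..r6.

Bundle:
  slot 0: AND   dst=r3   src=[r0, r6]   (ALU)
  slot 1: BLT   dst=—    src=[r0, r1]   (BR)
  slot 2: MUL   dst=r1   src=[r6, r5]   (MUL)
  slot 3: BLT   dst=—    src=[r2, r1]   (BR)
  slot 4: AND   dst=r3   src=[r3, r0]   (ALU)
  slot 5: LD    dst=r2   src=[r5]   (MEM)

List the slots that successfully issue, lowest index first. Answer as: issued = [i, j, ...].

issued = [0, 1, 2]

(0) want 1×ALU +2rd +1wr — yes → AL2|MU1|ME1|BR1|rd4|wr2
(1) want 1×BR +2rd +0wr — yes → AL2|MU1|ME1|BR0|rd2|wr2
(2) want 1×MUL +2rd +1wr — yes → AL2|MU0|ME1|BR0|rd0|wr1
(3) want 1×BR +2rd +0wr — FU → AL2|MU0|ME1|BR0|rd0|wr1
(4) want 1×ALU +2rd +1wr — RD_PORT → AL2|MU0|ME1|BR0|rd0|wr1
(5) want 1×MEM +1rd +1wr — RD_PORT → AL2|MU0|ME1|BR0|rd0|wr1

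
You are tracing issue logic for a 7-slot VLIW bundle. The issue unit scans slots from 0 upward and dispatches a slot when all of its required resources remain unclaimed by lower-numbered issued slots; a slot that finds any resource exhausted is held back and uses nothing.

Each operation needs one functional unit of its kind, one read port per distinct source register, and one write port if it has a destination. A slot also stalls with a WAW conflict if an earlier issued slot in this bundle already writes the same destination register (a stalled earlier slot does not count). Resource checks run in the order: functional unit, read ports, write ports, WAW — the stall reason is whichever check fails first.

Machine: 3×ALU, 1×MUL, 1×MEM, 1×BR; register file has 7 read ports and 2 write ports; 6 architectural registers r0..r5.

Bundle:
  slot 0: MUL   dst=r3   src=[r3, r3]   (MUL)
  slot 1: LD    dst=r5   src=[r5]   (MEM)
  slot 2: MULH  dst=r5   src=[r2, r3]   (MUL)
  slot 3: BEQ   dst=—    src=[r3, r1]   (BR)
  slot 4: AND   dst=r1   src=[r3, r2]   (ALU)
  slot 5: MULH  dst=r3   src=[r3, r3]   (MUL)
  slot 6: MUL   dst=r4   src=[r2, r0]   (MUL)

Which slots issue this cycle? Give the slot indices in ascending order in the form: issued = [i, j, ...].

issued = [0, 1, 3]

(0) want 1×MUL +1rd +1wr — yes → AL3|MU0|ME1|BR1|rd6|wr1
(1) want 1×MEM +1rd +1wr — yes → AL3|MU0|ME0|BR1|rd5|wr0
(2) want 1×MUL +2rd +1wr — FU → AL3|MU0|ME0|BR1|rd5|wr0
(3) want 1×BR +2rd +0wr — yes → AL3|MU0|ME0|BR0|rd3|wr0
(4) want 1×ALU +2rd +1wr — WR_PORT → AL3|MU0|ME0|BR0|rd3|wr0
(5) want 1×MUL +1rd +1wr — FU → AL3|MU0|ME0|BR0|rd3|wr0
(6) want 1×MUL +2rd +1wr — FU → AL3|MU0|ME0|BR0|rd3|wr0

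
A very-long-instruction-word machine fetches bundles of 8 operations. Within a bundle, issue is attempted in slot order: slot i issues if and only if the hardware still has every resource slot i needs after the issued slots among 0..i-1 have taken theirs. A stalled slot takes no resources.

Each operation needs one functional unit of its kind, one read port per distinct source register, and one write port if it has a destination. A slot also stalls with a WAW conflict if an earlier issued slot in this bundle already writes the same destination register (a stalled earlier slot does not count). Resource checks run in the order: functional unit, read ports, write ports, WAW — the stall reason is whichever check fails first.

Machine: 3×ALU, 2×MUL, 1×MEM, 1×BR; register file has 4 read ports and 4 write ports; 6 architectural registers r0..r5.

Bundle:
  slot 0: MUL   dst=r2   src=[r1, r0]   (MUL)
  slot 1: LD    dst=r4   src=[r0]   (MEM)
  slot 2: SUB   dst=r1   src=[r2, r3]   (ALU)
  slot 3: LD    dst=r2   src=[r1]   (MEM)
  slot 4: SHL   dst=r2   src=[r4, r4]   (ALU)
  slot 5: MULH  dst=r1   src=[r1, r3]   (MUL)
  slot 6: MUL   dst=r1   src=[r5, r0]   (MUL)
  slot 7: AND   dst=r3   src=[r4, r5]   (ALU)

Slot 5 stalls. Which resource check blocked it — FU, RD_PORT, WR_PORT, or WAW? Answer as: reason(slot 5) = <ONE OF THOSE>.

slot 0 (MUL): ISSUE — free A3,Mu1,Ld1,B1 rp2 wp3
slot 1 (MEM): ISSUE — free A3,Mu1,Ld0,B1 rp1 wp2
slot 2 (ALU): stall RD_PORT — free A3,Mu1,Ld0,B1 rp1 wp2
slot 3 (MEM): stall FU — free A3,Mu1,Ld0,B1 rp1 wp2
slot 4 (ALU): stall WAW — free A3,Mu1,Ld0,B1 rp1 wp2
slot 5 (MUL): stall RD_PORT — free A3,Mu1,Ld0,B1 rp1 wp2
slot 6 (MUL): stall RD_PORT — free A3,Mu1,Ld0,B1 rp1 wp2
slot 7 (ALU): stall RD_PORT — free A3,Mu1,Ld0,B1 rp1 wp2

reason(slot 5) = RD_PORT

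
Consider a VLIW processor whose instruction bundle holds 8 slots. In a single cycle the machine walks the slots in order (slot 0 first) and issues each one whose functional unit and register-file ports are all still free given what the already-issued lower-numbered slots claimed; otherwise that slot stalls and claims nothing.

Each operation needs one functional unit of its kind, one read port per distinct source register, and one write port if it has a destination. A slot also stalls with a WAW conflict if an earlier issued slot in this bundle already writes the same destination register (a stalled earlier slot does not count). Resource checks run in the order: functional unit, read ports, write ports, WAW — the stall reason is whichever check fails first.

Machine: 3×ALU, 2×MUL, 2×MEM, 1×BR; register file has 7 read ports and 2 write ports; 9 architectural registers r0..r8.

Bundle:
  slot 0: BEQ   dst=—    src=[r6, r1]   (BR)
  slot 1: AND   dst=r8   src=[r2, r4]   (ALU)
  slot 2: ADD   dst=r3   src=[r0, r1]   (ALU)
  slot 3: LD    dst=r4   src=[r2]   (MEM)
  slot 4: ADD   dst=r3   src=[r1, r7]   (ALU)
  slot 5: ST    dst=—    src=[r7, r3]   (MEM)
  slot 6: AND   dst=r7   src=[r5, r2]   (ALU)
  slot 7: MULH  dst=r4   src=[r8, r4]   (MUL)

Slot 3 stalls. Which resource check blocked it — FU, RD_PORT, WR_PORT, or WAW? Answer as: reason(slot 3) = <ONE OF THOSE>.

#0 BR src=r6,r1 dispatched  <A:3 Mu:2 Ld:2 B:0 rd:5 wr:2>
#1 ALU src=r2,r4 dispatched  <A:2 Mu:2 Ld:2 B:0 rd:3 wr:1>
#2 ALU src=r0,r1 dispatched  <A:1 Mu:2 Ld:2 B:0 rd:1 wr:0>
#3 MEM src=r2 held:WR_PORT  <A:1 Mu:2 Ld:2 B:0 rd:1 wr:0>
#4 ALU src=r1,r7 held:RD_PORT  <A:1 Mu:2 Ld:2 B:0 rd:1 wr:0>
#5 MEM src=r7,r3 held:RD_PORT  <A:1 Mu:2 Ld:2 B:0 rd:1 wr:0>
#6 ALU src=r5,r2 held:RD_PORT  <A:1 Mu:2 Ld:2 B:0 rd:1 wr:0>
#7 MUL src=r8,r4 held:RD_PORT  <A:1 Mu:2 Ld:2 B:0 rd:1 wr:0>

reason(slot 3) = WR_PORT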